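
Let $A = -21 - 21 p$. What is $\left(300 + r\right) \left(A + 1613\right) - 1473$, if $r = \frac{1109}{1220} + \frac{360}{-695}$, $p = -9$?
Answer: $\frac{90474902551}{169580} \approx 5.3352 \cdot 10^{5}$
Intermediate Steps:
$r = \frac{66311}{169580}$ ($r = 1109 \cdot \frac{1}{1220} + 360 \left(- \frac{1}{695}\right) = \frac{1109}{1220} - \frac{72}{139} = \frac{66311}{169580} \approx 0.39103$)
$A = 168$ ($A = -21 - -189 = -21 + 189 = 168$)
$\left(300 + r\right) \left(A + 1613\right) - 1473 = \left(300 + \frac{66311}{169580}\right) \left(168 + 1613\right) - 1473 = \frac{50940311}{169580} \cdot 1781 - 1473 = \frac{90724693891}{169580} - 1473 = \frac{90474902551}{169580}$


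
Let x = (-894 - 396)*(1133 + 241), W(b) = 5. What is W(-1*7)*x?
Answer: -8862300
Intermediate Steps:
x = -1772460 (x = -1290*1374 = -1772460)
W(-1*7)*x = 5*(-1772460) = -8862300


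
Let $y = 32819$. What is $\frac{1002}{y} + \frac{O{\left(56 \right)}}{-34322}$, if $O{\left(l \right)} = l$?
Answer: $\frac{16276390}{563206859} \approx 0.028899$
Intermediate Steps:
$\frac{1002}{y} + \frac{O{\left(56 \right)}}{-34322} = \frac{1002}{32819} + \frac{56}{-34322} = 1002 \cdot \frac{1}{32819} + 56 \left(- \frac{1}{34322}\right) = \frac{1002}{32819} - \frac{28}{17161} = \frac{16276390}{563206859}$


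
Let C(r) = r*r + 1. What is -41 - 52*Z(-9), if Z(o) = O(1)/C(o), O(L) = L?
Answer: -1707/41 ≈ -41.634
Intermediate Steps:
C(r) = 1 + r² (C(r) = r² + 1 = 1 + r²)
Z(o) = 1/(1 + o²)
-41 - 52*Z(-9) = -41 - 52/(1 + (-9)²) = -41 - 52/(1 + 81) = -41 - 52/82 = -41 - 52*1/82 = -41 - 26/41 = -1707/41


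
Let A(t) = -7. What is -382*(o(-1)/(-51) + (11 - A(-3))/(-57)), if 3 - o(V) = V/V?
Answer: 131408/969 ≈ 135.61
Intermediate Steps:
o(V) = 2 (o(V) = 3 - V/V = 3 - 1*1 = 3 - 1 = 2)
-382*(o(-1)/(-51) + (11 - A(-3))/(-57)) = -382*(2/(-51) + (11 - 1*(-7))/(-57)) = -382*(2*(-1/51) + (11 + 7)*(-1/57)) = -382*(-2/51 + 18*(-1/57)) = -382*(-2/51 - 6/19) = -382*(-344/969) = 131408/969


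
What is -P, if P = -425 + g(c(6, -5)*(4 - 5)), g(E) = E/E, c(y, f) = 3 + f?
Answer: 424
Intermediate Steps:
g(E) = 1
P = -424 (P = -425 + 1 = -424)
-P = -1*(-424) = 424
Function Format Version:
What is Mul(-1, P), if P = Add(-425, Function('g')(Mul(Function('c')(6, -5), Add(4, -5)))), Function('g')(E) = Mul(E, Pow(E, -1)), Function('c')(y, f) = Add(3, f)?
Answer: 424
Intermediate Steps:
Function('g')(E) = 1
P = -424 (P = Add(-425, 1) = -424)
Mul(-1, P) = Mul(-1, -424) = 424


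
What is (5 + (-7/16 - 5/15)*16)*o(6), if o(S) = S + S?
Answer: -88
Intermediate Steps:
o(S) = 2*S
(5 + (-7/16 - 5/15)*16)*o(6) = (5 + (-7/16 - 5/15)*16)*(2*6) = (5 + (-7*1/16 - 5*1/15)*16)*12 = (5 + (-7/16 - ⅓)*16)*12 = (5 - 37/48*16)*12 = (5 - 37/3)*12 = -22/3*12 = -88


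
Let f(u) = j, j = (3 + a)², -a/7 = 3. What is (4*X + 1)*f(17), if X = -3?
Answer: -3564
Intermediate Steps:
a = -21 (a = -7*3 = -21)
j = 324 (j = (3 - 21)² = (-18)² = 324)
f(u) = 324
(4*X + 1)*f(17) = (4*(-3) + 1)*324 = (-12 + 1)*324 = -11*324 = -3564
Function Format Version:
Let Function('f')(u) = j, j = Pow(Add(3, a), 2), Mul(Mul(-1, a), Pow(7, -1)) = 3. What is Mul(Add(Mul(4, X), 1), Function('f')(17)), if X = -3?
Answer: -3564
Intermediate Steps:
a = -21 (a = Mul(-7, 3) = -21)
j = 324 (j = Pow(Add(3, -21), 2) = Pow(-18, 2) = 324)
Function('f')(u) = 324
Mul(Add(Mul(4, X), 1), Function('f')(17)) = Mul(Add(Mul(4, -3), 1), 324) = Mul(Add(-12, 1), 324) = Mul(-11, 324) = -3564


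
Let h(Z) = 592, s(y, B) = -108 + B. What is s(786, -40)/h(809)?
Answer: -¼ ≈ -0.25000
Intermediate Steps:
s(786, -40)/h(809) = (-108 - 40)/592 = -148*1/592 = -¼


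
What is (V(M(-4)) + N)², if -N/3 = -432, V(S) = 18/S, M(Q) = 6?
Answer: 1687401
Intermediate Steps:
N = 1296 (N = -3*(-432) = 1296)
(V(M(-4)) + N)² = (18/6 + 1296)² = (18*(⅙) + 1296)² = (3 + 1296)² = 1299² = 1687401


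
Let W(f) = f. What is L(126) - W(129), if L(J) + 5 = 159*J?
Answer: 19900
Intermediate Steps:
L(J) = -5 + 159*J
L(126) - W(129) = (-5 + 159*126) - 1*129 = (-5 + 20034) - 129 = 20029 - 129 = 19900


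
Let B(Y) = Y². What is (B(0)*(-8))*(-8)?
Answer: 0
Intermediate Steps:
(B(0)*(-8))*(-8) = (0²*(-8))*(-8) = (0*(-8))*(-8) = 0*(-8) = 0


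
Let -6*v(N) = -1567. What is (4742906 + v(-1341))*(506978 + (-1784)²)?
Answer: 17500550845817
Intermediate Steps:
v(N) = 1567/6 (v(N) = -⅙*(-1567) = 1567/6)
(4742906 + v(-1341))*(506978 + (-1784)²) = (4742906 + 1567/6)*(506978 + (-1784)²) = 28459003*(506978 + 3182656)/6 = (28459003/6)*3689634 = 17500550845817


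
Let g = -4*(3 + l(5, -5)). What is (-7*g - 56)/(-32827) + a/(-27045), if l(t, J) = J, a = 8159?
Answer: -264806453/887806215 ≈ -0.29827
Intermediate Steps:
g = 8 (g = -4*(3 - 5) = -4*(-2) = 8)
(-7*g - 56)/(-32827) + a/(-27045) = (-7*8 - 56)/(-32827) + 8159/(-27045) = (-56 - 56)*(-1/32827) + 8159*(-1/27045) = -112*(-1/32827) - 8159/27045 = 112/32827 - 8159/27045 = -264806453/887806215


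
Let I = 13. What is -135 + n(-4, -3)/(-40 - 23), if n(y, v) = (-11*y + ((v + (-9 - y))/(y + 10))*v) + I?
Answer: -8566/63 ≈ -135.97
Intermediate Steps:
n(y, v) = 13 - 11*y + v*(-9 + v - y)/(10 + y) (n(y, v) = (-11*y + ((v + (-9 - y))/(y + 10))*v) + 13 = (-11*y + ((-9 + v - y)/(10 + y))*v) + 13 = (-11*y + v*(-9 + v - y)/(10 + y)) + 13 = 13 - 11*y + v*(-9 + v - y)/(10 + y))
-135 + n(-4, -3)/(-40 - 23) = -135 + ((130 + (-3)**2 - 97*(-4) - 11*(-4)**2 - 9*(-3) - 1*(-3)*(-4))/(10 - 4))/(-40 - 23) = -135 + ((130 + 9 + 388 - 11*16 + 27 - 12)/6)/(-63) = -135 + ((130 + 9 + 388 - 176 + 27 - 12)/6)*(-1/63) = -135 + ((1/6)*366)*(-1/63) = -135 + 61*(-1/63) = -135 - 61/63 = -8566/63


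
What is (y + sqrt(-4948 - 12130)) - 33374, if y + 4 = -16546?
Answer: -49924 + I*sqrt(17078) ≈ -49924.0 + 130.68*I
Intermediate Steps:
y = -16550 (y = -4 - 16546 = -16550)
(y + sqrt(-4948 - 12130)) - 33374 = (-16550 + sqrt(-4948 - 12130)) - 33374 = (-16550 + sqrt(-17078)) - 33374 = (-16550 + I*sqrt(17078)) - 33374 = -49924 + I*sqrt(17078)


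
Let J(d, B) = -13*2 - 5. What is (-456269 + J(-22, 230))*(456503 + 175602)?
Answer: -288429511500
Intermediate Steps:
J(d, B) = -31 (J(d, B) = -26 - 5 = -31)
(-456269 + J(-22, 230))*(456503 + 175602) = (-456269 - 31)*(456503 + 175602) = -456300*632105 = -288429511500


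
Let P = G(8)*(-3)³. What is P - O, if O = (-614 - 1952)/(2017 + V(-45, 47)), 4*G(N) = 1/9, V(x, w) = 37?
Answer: 2051/4108 ≈ 0.49927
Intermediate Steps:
G(N) = 1/36 (G(N) = (¼)/9 = (¼)*(⅑) = 1/36)
P = -¾ (P = (1/36)*(-3)³ = (1/36)*(-27) = -¾ ≈ -0.75000)
O = -1283/1027 (O = (-614 - 1952)/(2017 + 37) = -2566/2054 = -2566*1/2054 = -1283/1027 ≈ -1.2493)
P - O = -¾ - 1*(-1283/1027) = -¾ + 1283/1027 = 2051/4108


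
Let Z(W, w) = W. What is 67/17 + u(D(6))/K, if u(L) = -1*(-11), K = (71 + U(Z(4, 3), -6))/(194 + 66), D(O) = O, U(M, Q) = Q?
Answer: 815/17 ≈ 47.941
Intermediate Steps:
K = ¼ (K = (71 - 6)/(194 + 66) = 65/260 = 65*(1/260) = ¼ ≈ 0.25000)
u(L) = 11
67/17 + u(D(6))/K = 67/17 + 11/(¼) = 67*(1/17) + 11*4 = 67/17 + 44 = 815/17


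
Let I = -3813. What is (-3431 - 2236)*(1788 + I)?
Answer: 11475675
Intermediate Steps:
(-3431 - 2236)*(1788 + I) = (-3431 - 2236)*(1788 - 3813) = -5667*(-2025) = 11475675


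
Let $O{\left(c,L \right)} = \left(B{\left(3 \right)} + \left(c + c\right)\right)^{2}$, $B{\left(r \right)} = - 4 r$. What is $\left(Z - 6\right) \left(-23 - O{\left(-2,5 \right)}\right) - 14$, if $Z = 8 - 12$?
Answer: $2776$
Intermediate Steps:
$Z = -4$ ($Z = 8 - 12 = -4$)
$O{\left(c,L \right)} = \left(-12 + 2 c\right)^{2}$ ($O{\left(c,L \right)} = \left(\left(-4\right) 3 + \left(c + c\right)\right)^{2} = \left(-12 + 2 c\right)^{2}$)
$\left(Z - 6\right) \left(-23 - O{\left(-2,5 \right)}\right) - 14 = \left(-4 - 6\right) \left(-23 - 4 \left(-6 - 2\right)^{2}\right) - 14 = \left(-4 - 6\right) \left(-23 - 4 \left(-8\right)^{2}\right) - 14 = - 10 \left(-23 - 4 \cdot 64\right) - 14 = - 10 \left(-23 - 256\right) - 14 = \left(-10\right) \left(-279\right) - 14 = 2790 - 14 = 2776$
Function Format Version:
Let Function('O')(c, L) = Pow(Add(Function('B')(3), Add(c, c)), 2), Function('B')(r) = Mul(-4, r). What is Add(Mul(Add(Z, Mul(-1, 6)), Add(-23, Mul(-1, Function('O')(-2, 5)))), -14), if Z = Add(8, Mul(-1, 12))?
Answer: 2776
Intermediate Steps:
Z = -4 (Z = Add(8, -12) = -4)
Function('O')(c, L) = Pow(Add(-12, Mul(2, c)), 2) (Function('O')(c, L) = Pow(Add(Mul(-4, 3), Add(c, c)), 2) = Pow(Add(-12, Mul(2, c)), 2))
Add(Mul(Add(Z, Mul(-1, 6)), Add(-23, Mul(-1, Function('O')(-2, 5)))), -14) = Add(Mul(Add(-4, Mul(-1, 6)), Add(-23, Mul(-1, Mul(4, Pow(Add(-6, -2), 2))))), -14) = Add(Mul(Add(-4, -6), Add(-23, Mul(-1, Mul(4, Pow(-8, 2))))), -14) = Add(Mul(-10, Add(-23, Mul(-1, Mul(4, 64)))), -14) = Add(Mul(-10, Add(-23, Mul(-1, 256))), -14) = Add(Mul(-10, Add(-23, -256)), -14) = Add(Mul(-10, -279), -14) = Add(2790, -14) = 2776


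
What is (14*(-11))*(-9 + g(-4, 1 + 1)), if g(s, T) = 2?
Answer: 1078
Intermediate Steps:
(14*(-11))*(-9 + g(-4, 1 + 1)) = (14*(-11))*(-9 + 2) = -154*(-7) = 1078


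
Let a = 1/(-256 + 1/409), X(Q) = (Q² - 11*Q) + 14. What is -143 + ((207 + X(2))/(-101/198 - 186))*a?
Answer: -184301361365/1288859029 ≈ -143.00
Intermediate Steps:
X(Q) = 14 + Q² - 11*Q
a = -409/104703 (a = 1/(-256 + 1/409) = 1/(-104703/409) = -409/104703 ≈ -0.0039063)
-143 + ((207 + X(2))/(-101/198 - 186))*a = -143 + ((207 + (14 + 2² - 11*2))/(-101/198 - 186))*(-409/104703) = -143 + ((207 + (14 + 4 - 22))/(-101*1/198 - 186))*(-409/104703) = -143 + ((207 - 4)/(-101/198 - 186))*(-409/104703) = -143 + (203/(-36929/198))*(-409/104703) = -143 + (203*(-198/36929))*(-409/104703) = -143 - 40194/36929*(-409/104703) = -143 + 5479782/1288859029 = -184301361365/1288859029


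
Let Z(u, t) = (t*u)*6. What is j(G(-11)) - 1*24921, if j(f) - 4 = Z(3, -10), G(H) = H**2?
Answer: -25097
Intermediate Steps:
Z(u, t) = 6*t*u
j(f) = -176 (j(f) = 4 + 6*(-10)*3 = 4 - 180 = -176)
j(G(-11)) - 1*24921 = -176 - 1*24921 = -176 - 24921 = -25097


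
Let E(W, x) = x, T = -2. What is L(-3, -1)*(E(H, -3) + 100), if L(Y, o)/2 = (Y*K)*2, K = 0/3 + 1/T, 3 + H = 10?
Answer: 582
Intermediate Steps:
H = 7 (H = -3 + 10 = 7)
K = -½ (K = 0/3 + 1/(-2) = 0*(⅓) + 1*(-½) = 0 - ½ = -½ ≈ -0.50000)
L(Y, o) = -2*Y (L(Y, o) = 2*((Y*(-½))*2) = 2*(-Y/2*2) = 2*(-Y) = -2*Y)
L(-3, -1)*(E(H, -3) + 100) = (-2*(-3))*(-3 + 100) = 6*97 = 582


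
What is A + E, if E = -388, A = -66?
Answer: -454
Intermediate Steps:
A + E = -66 - 388 = -454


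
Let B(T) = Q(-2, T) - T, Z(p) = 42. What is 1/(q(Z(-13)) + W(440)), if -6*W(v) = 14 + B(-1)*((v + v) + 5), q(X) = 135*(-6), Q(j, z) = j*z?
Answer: -6/7529 ≈ -0.00079692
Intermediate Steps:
B(T) = -3*T (B(T) = -2*T - T = -3*T)
q(X) = -810
W(v) = -29/6 - v (W(v) = -(14 + (-3*(-1))*((v + v) + 5))/6 = -(14 + 3*(2*v + 5))/6 = -(14 + 3*(5 + 2*v))/6 = -(14 + (15 + 6*v))/6 = -(29 + 6*v)/6 = -29/6 - v)
1/(q(Z(-13)) + W(440)) = 1/(-810 + (-29/6 - 1*440)) = 1/(-810 + (-29/6 - 440)) = 1/(-810 - 2669/6) = 1/(-7529/6) = -6/7529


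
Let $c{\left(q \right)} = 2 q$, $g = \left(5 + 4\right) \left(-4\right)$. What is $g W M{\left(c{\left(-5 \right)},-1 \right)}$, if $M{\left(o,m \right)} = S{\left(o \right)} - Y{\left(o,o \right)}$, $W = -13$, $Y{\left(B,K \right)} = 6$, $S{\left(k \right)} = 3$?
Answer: $-1404$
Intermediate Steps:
$g = -36$ ($g = 9 \left(-4\right) = -36$)
$M{\left(o,m \right)} = -3$ ($M{\left(o,m \right)} = 3 - 6 = -3$)
$g W M{\left(c{\left(-5 \right)},-1 \right)} = \left(-36\right) \left(-13\right) \left(-3\right) = 468 \left(-3\right) = -1404$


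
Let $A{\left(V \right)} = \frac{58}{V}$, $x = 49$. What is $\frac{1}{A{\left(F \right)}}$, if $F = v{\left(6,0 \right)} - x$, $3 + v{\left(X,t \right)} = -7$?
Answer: $- \frac{59}{58} \approx -1.0172$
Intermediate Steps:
$v{\left(X,t \right)} = -10$ ($v{\left(X,t \right)} = -3 - 7 = -10$)
$F = -59$ ($F = -10 - 49 = -59$)
$\frac{1}{A{\left(F \right)}} = \frac{1}{58 \frac{1}{-59}} = \frac{1}{58 \left(- \frac{1}{59}\right)} = \frac{1}{- \frac{58}{59}} = - \frac{59}{58}$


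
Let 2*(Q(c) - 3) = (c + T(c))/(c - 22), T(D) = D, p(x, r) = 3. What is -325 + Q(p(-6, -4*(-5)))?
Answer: -6121/19 ≈ -322.16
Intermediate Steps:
Q(c) = 3 + c/(-22 + c) (Q(c) = 3 + ((c + c)/(c - 22))/2 = 3 + ((2*c)/(-22 + c))/2 = 3 + (2*c/(-22 + c))/2 = 3 + c/(-22 + c))
-325 + Q(p(-6, -4*(-5))) = -325 + 2*(-33 + 2*3)/(-22 + 3) = -325 + 2*(-33 + 6)/(-19) = -325 + 2*(-1/19)*(-27) = -325 + 54/19 = -6121/19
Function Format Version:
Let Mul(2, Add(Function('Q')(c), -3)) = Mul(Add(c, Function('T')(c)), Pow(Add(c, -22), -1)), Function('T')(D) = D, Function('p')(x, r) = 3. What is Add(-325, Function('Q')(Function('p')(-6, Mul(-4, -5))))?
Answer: Rational(-6121, 19) ≈ -322.16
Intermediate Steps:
Function('Q')(c) = Add(3, Mul(c, Pow(Add(-22, c), -1))) (Function('Q')(c) = Add(3, Mul(Rational(1, 2), Mul(Add(c, c), Pow(Add(c, -22), -1)))) = Add(3, Mul(Rational(1, 2), Mul(Mul(2, c), Pow(Add(-22, c), -1)))) = Add(3, Mul(Rational(1, 2), Mul(2, c, Pow(Add(-22, c), -1)))) = Add(3, Mul(c, Pow(Add(-22, c), -1))))
Add(-325, Function('Q')(Function('p')(-6, Mul(-4, -5)))) = Add(-325, Mul(2, Pow(Add(-22, 3), -1), Add(-33, Mul(2, 3)))) = Add(-325, Mul(2, Pow(-19, -1), Add(-33, 6))) = Add(-325, Mul(2, Rational(-1, 19), -27)) = Add(-325, Rational(54, 19)) = Rational(-6121, 19)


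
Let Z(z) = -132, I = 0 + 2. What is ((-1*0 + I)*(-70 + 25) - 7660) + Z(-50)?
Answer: -7882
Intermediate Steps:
I = 2
((-1*0 + I)*(-70 + 25) - 7660) + Z(-50) = ((-1*0 + 2)*(-70 + 25) - 7660) - 132 = ((0 + 2)*(-45) - 7660) - 132 = (2*(-45) - 7660) - 132 = (-90 - 7660) - 132 = -7750 - 132 = -7882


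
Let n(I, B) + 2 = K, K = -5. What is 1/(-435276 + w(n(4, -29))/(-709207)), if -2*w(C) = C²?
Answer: -1418414/617401572215 ≈ -2.2974e-6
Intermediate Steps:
n(I, B) = -7 (n(I, B) = -2 - 5 = -7)
w(C) = -C²/2
1/(-435276 + w(n(4, -29))/(-709207)) = 1/(-435276 - ½*(-7)²/(-709207)) = 1/(-435276 - ½*49*(-1/709207)) = 1/(-435276 - 49/2*(-1/709207)) = 1/(-435276 + 49/1418414) = 1/(-617401572215/1418414) = -1418414/617401572215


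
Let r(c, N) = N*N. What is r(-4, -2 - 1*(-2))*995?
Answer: 0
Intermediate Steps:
r(c, N) = N²
r(-4, -2 - 1*(-2))*995 = (-2 - 1*(-2))²*995 = (-2 + 2)²*995 = 0²*995 = 0*995 = 0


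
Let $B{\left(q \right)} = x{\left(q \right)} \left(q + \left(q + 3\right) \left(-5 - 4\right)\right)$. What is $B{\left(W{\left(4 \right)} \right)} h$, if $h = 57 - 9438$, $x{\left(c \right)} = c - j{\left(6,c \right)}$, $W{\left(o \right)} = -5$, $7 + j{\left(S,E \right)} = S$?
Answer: $487812$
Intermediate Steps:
$j{\left(S,E \right)} = -7 + S$
$x{\left(c \right)} = 1 + c$ ($x{\left(c \right)} = c - \left(-7 + 6\right) = c - -1 = c + 1 = 1 + c$)
$B{\left(q \right)} = \left(1 + q\right) \left(-27 - 8 q\right)$ ($B{\left(q \right)} = \left(1 + q\right) \left(q + \left(q + 3\right) \left(-5 - 4\right)\right) = \left(1 + q\right) \left(q + \left(3 + q\right) \left(-9\right)\right) = \left(1 + q\right) \left(q - \left(27 + 9 q\right)\right) = \left(1 + q\right) \left(-27 - 8 q\right)$)
$h = -9381$ ($h = 57 - 9438 = -9381$)
$B{\left(W{\left(4 \right)} \right)} h = - \left(1 - 5\right) \left(27 + 8 \left(-5\right)\right) \left(-9381\right) = \left(-1\right) \left(-4\right) \left(27 - 40\right) \left(-9381\right) = \left(-1\right) \left(-4\right) \left(-13\right) \left(-9381\right) = \left(-52\right) \left(-9381\right) = 487812$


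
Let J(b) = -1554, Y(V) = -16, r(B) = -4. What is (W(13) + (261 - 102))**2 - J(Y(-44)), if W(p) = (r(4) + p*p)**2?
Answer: 749885010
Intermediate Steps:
W(p) = (-4 + p**2)**2 (W(p) = (-4 + p*p)**2 = (-4 + p**2)**2)
(W(13) + (261 - 102))**2 - J(Y(-44)) = ((-4 + 13**2)**2 + (261 - 102))**2 - 1*(-1554) = ((-4 + 169)**2 + 159)**2 + 1554 = (165**2 + 159)**2 + 1554 = (27225 + 159)**2 + 1554 = 27384**2 + 1554 = 749883456 + 1554 = 749885010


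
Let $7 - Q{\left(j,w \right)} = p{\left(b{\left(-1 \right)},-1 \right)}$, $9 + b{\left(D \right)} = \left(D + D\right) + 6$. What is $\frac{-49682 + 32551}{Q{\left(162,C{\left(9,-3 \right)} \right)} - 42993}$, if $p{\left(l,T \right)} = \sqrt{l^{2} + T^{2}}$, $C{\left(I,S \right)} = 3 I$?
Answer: $\frac{368196583}{923898085} - \frac{17131 \sqrt{26}}{1847796170} \approx 0.39848$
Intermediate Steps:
$b{\left(D \right)} = -3 + 2 D$ ($b{\left(D \right)} = -9 + \left(\left(D + D\right) + 6\right) = -9 + \left(2 D + 6\right) = -9 + \left(6 + 2 D\right) = -3 + 2 D$)
$p{\left(l,T \right)} = \sqrt{T^{2} + l^{2}}$
$Q{\left(j,w \right)} = 7 - \sqrt{26}$ ($Q{\left(j,w \right)} = 7 - \sqrt{\left(-1\right)^{2} + \left(-3 + 2 \left(-1\right)\right)^{2}} = 7 - \sqrt{1 + \left(-3 - 2\right)^{2}} = 7 - \sqrt{1 + \left(-5\right)^{2}} = 7 - \sqrt{1 + 25} = 7 - \sqrt{26}$)
$\frac{-49682 + 32551}{Q{\left(162,C{\left(9,-3 \right)} \right)} - 42993} = \frac{-49682 + 32551}{\left(7 - \sqrt{26}\right) - 42993} = - \frac{17131}{-42986 - \sqrt{26}}$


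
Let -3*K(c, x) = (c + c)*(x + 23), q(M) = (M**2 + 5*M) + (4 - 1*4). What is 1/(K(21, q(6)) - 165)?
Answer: -1/1411 ≈ -0.00070872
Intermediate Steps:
q(M) = M**2 + 5*M (q(M) = (M**2 + 5*M) + (4 - 4) = (M**2 + 5*M) + 0 = M**2 + 5*M)
K(c, x) = -2*c*(23 + x)/3 (K(c, x) = -(c + c)*(x + 23)/3 = -2*c*(23 + x)/3)
1/(K(21, q(6)) - 165) = 1/(-2/3*21*(23 + 6*(5 + 6)) - 165) = 1/(-2/3*21*(23 + 6*11) - 165) = 1/(-2/3*21*(23 + 66) - 165) = 1/(-2/3*21*89 - 165) = 1/(-1246 - 165) = 1/(-1411) = -1/1411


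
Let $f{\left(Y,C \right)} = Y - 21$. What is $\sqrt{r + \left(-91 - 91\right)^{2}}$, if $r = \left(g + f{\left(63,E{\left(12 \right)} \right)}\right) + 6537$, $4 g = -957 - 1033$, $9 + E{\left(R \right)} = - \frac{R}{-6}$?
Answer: $\frac{\sqrt{156822}}{2} \approx 198.0$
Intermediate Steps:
$E{\left(R \right)} = -9 + \frac{R}{6}$ ($E{\left(R \right)} = -9 - \frac{R}{-6} = -9 - R \left(- \frac{1}{6}\right) = -9 - - \frac{R}{6} = -9 + \frac{R}{6}$)
$f{\left(Y,C \right)} = -21 + Y$
$g = - \frac{995}{2}$ ($g = \frac{-957 - 1033}{4} = \frac{1}{4} \left(-1990\right) = - \frac{995}{2} \approx -497.5$)
$r = \frac{12163}{2}$ ($r = \left(- \frac{995}{2} + \left(-21 + 63\right)\right) + 6537 = \left(- \frac{995}{2} + 42\right) + 6537 = - \frac{911}{2} + 6537 = \frac{12163}{2} \approx 6081.5$)
$\sqrt{r + \left(-91 - 91\right)^{2}} = \sqrt{\frac{12163}{2} + \left(-91 - 91\right)^{2}} = \sqrt{\frac{12163}{2} + \left(-182\right)^{2}} = \sqrt{\frac{12163}{2} + 33124} = \sqrt{\frac{78411}{2}} = \frac{\sqrt{156822}}{2}$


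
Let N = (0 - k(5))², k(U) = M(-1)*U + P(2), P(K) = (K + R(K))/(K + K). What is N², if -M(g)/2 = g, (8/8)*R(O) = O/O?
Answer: 3418801/256 ≈ 13355.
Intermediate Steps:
R(O) = 1 (R(O) = O/O = 1)
M(g) = -2*g
P(K) = (1 + K)/(2*K) (P(K) = (K + 1)/(K + K) = (1 + K)/((2*K)) = (1 + K)*(1/(2*K)) = (1 + K)/(2*K))
k(U) = ¾ + 2*U (k(U) = (-2*(-1))*U + (½)*(1 + 2)/2 = 2*U + (½)*(½)*3 = 2*U + ¾ = ¾ + 2*U)
N = 1849/16 (N = (0 - (¾ + 2*5))² = (0 - (¾ + 10))² = (0 - 1*43/4)² = (0 - 43/4)² = (-43/4)² = 1849/16 ≈ 115.56)
N² = (1849/16)² = 3418801/256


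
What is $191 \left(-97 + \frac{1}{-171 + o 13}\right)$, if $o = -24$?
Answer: $- \frac{8948732}{483} \approx -18527.0$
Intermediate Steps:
$191 \left(-97 + \frac{1}{-171 + o 13}\right) = 191 \left(-97 + \frac{1}{-171 - 312}\right) = 191 \left(-97 + \frac{1}{-483}\right) = 191 \left(-97 - \frac{1}{483}\right) = 191 \left(- \frac{46852}{483}\right) = - \frac{8948732}{483}$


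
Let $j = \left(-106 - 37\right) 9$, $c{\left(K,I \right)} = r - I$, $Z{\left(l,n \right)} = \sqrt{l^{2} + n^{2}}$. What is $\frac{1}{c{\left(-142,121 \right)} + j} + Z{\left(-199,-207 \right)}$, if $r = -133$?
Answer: $- \frac{1}{1541} + 5 \sqrt{3298} \approx 287.14$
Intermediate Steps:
$c{\left(K,I \right)} = -133 - I$
$j = -1287$ ($j = \left(-143\right) 9 = -1287$)
$\frac{1}{c{\left(-142,121 \right)} + j} + Z{\left(-199,-207 \right)} = \frac{1}{\left(-133 - 121\right) - 1287} + \sqrt{\left(-199\right)^{2} + \left(-207\right)^{2}} = \frac{1}{\left(-133 - 121\right) - 1287} + \sqrt{39601 + 42849} = \frac{1}{-254 - 1287} + \sqrt{82450} = \frac{1}{-1541} + 5 \sqrt{3298} = - \frac{1}{1541} + 5 \sqrt{3298}$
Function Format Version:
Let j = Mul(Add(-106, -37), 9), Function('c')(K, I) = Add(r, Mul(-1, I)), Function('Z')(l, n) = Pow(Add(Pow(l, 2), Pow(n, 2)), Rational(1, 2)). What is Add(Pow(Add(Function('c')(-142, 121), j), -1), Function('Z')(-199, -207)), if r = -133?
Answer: Add(Rational(-1, 1541), Mul(5, Pow(3298, Rational(1, 2)))) ≈ 287.14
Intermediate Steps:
Function('c')(K, I) = Add(-133, Mul(-1, I))
j = -1287 (j = Mul(-143, 9) = -1287)
Add(Pow(Add(Function('c')(-142, 121), j), -1), Function('Z')(-199, -207)) = Add(Pow(Add(Add(-133, Mul(-1, 121)), -1287), -1), Pow(Add(Pow(-199, 2), Pow(-207, 2)), Rational(1, 2))) = Add(Pow(Add(Add(-133, -121), -1287), -1), Pow(Add(39601, 42849), Rational(1, 2))) = Add(Pow(Add(-254, -1287), -1), Pow(82450, Rational(1, 2))) = Add(Pow(-1541, -1), Mul(5, Pow(3298, Rational(1, 2)))) = Add(Rational(-1, 1541), Mul(5, Pow(3298, Rational(1, 2))))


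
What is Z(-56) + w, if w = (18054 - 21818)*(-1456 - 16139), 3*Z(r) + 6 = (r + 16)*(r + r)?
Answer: 198687214/3 ≈ 6.6229e+7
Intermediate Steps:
Z(r) = -2 + 2*r*(16 + r)/3 (Z(r) = -2 + ((r + 16)*(r + r))/3 = -2 + ((16 + r)*(2*r))/3 = -2 + (2*r*(16 + r))/3 = -2 + 2*r*(16 + r)/3)
w = 66227580 (w = -3764*(-17595) = 66227580)
Z(-56) + w = (-2 + (⅔)*(-56)² + (32/3)*(-56)) + 66227580 = (-2 + (⅔)*3136 - 1792/3) + 66227580 = (-2 + 6272/3 - 1792/3) + 66227580 = 4474/3 + 66227580 = 198687214/3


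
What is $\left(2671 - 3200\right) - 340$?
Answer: $-869$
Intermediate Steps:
$\left(2671 - 3200\right) - 340 = -529 - 340 = -869$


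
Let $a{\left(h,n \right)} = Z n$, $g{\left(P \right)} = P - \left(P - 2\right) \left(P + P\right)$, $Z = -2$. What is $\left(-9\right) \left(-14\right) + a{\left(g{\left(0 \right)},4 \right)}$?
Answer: $118$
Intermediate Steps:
$g{\left(P \right)} = P - 2 P \left(-2 + P\right)$ ($g{\left(P \right)} = P - \left(-2 + P\right) 2 P = P - 2 P \left(-2 + P\right)$)
$a{\left(h,n \right)} = - 2 n$
$\left(-9\right) \left(-14\right) + a{\left(g{\left(0 \right)},4 \right)} = \left(-9\right) \left(-14\right) - 8 = 126 - 8 = 118$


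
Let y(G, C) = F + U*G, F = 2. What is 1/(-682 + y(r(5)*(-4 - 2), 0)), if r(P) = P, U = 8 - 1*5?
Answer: -1/770 ≈ -0.0012987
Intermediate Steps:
U = 3 (U = 8 - 5 = 3)
y(G, C) = 2 + 3*G
1/(-682 + y(r(5)*(-4 - 2), 0)) = 1/(-682 + (2 + 3*(5*(-4 - 2)))) = 1/(-682 + (2 + 3*(5*(-6)))) = 1/(-682 + (2 + 3*(-30))) = 1/(-682 + (2 - 90)) = 1/(-682 - 88) = 1/(-770) = -1/770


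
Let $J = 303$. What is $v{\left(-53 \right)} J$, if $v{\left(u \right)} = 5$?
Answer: $1515$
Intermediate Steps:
$v{\left(-53 \right)} J = 5 \cdot 303 = 1515$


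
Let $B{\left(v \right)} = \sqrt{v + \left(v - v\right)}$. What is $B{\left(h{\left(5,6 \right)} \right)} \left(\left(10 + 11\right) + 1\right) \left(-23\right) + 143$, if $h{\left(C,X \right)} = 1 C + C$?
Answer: $143 - 506 \sqrt{10} \approx -1457.1$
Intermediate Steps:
$h{\left(C,X \right)} = 2 C$ ($h{\left(C,X \right)} = C + C = 2 C$)
$B{\left(v \right)} = \sqrt{v}$ ($B{\left(v \right)} = \sqrt{v + 0} = \sqrt{v}$)
$B{\left(h{\left(5,6 \right)} \right)} \left(\left(10 + 11\right) + 1\right) \left(-23\right) + 143 = \sqrt{2 \cdot 5} \left(\left(10 + 11\right) + 1\right) \left(-23\right) + 143 = \sqrt{10} \left(21 + 1\right) \left(-23\right) + 143 = \sqrt{10} \cdot 22 \left(-23\right) + 143 = 22 \sqrt{10} \left(-23\right) + 143 = - 506 \sqrt{10} + 143 = 143 - 506 \sqrt{10}$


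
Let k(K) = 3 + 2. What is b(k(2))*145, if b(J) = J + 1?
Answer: 870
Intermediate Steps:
k(K) = 5
b(J) = 1 + J
b(k(2))*145 = (1 + 5)*145 = 6*145 = 870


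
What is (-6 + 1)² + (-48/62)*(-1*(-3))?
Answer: 703/31 ≈ 22.677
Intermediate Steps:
(-6 + 1)² + (-48/62)*(-1*(-3)) = (-5)² - 48*1/62*3 = 25 - 24/31*3 = 25 - 72/31 = 703/31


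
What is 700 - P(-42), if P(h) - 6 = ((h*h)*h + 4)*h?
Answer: -3110834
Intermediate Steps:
P(h) = 6 + h*(4 + h³) (P(h) = 6 + ((h*h)*h + 4)*h = 6 + (h²*h + 4)*h = 6 + (h³ + 4)*h = 6 + (4 + h³)*h = 6 + h*(4 + h³))
700 - P(-42) = 700 - (6 + (-42)⁴ + 4*(-42)) = 700 - (6 + 3111696 - 168) = 700 - 1*3111534 = 700 - 3111534 = -3110834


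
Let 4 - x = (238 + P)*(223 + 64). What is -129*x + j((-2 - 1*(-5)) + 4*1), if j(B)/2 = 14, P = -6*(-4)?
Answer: 9699538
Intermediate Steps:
P = 24
j(B) = 28 (j(B) = 2*14 = 28)
x = -75190 (x = 4 - (238 + 24)*(223 + 64) = 4 - 262*287 = 4 - 1*75194 = 4 - 75194 = -75190)
-129*x + j((-2 - 1*(-5)) + 4*1) = -129*(-75190) + 28 = 9699510 + 28 = 9699538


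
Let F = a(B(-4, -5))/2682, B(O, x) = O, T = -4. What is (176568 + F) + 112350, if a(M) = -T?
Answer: 387439040/1341 ≈ 2.8892e+5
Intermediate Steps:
a(M) = 4 (a(M) = -1*(-4) = 4)
F = 2/1341 (F = 4/2682 = (1/2682)*4 = 2/1341 ≈ 0.0014914)
(176568 + F) + 112350 = (176568 + 2/1341) + 112350 = 236777690/1341 + 112350 = 387439040/1341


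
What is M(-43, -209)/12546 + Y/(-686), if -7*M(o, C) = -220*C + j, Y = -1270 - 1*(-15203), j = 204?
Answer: -89664725/4303278 ≈ -20.836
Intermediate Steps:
Y = 13933 (Y = -1270 + 15203 = 13933)
M(o, C) = -204/7 + 220*C/7 (M(o, C) = -(-220*C + 204)/7 = -(204 - 220*C)/7 = -204/7 + 220*C/7)
M(-43, -209)/12546 + Y/(-686) = (-204/7 + (220/7)*(-209))/12546 + 13933/(-686) = (-204/7 - 45980/7)*(1/12546) + 13933*(-1/686) = -46184/7*1/12546 - 13933/686 = -23092/43911 - 13933/686 = -89664725/4303278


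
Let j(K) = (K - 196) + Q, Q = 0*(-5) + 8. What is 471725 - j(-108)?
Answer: 472021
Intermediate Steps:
Q = 8 (Q = 0 + 8 = 8)
j(K) = -188 + K (j(K) = (K - 196) + 8 = (-196 + K) + 8 = -188 + K)
471725 - j(-108) = 471725 - (-188 - 108) = 471725 - 1*(-296) = 471725 + 296 = 472021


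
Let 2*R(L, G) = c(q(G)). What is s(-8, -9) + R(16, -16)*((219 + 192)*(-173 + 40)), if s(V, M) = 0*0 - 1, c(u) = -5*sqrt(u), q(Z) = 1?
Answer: 273313/2 ≈ 1.3666e+5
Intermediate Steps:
R(L, G) = -5/2 (R(L, G) = (-5*sqrt(1))/2 = (-5*1)/2 = (1/2)*(-5) = -5/2)
s(V, M) = -1 (s(V, M) = 0 - 1 = -1)
s(-8, -9) + R(16, -16)*((219 + 192)*(-173 + 40)) = -1 - 5*(219 + 192)*(-173 + 40)/2 = -1 - 2055*(-133)/2 = -1 - 5/2*(-54663) = -1 + 273315/2 = 273313/2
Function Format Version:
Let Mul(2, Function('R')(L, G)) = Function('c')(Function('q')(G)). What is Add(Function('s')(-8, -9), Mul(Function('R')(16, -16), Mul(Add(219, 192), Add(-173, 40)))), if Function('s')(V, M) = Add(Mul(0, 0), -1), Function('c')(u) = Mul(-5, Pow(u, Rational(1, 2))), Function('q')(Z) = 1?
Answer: Rational(273313, 2) ≈ 1.3666e+5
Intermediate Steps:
Function('R')(L, G) = Rational(-5, 2) (Function('R')(L, G) = Mul(Rational(1, 2), Mul(-5, Pow(1, Rational(1, 2)))) = Mul(Rational(1, 2), Mul(-5, 1)) = Mul(Rational(1, 2), -5) = Rational(-5, 2))
Function('s')(V, M) = -1 (Function('s')(V, M) = Add(0, -1) = -1)
Add(Function('s')(-8, -9), Mul(Function('R')(16, -16), Mul(Add(219, 192), Add(-173, 40)))) = Add(-1, Mul(Rational(-5, 2), Mul(Add(219, 192), Add(-173, 40)))) = Add(-1, Mul(Rational(-5, 2), Mul(411, -133))) = Add(-1, Mul(Rational(-5, 2), -54663)) = Add(-1, Rational(273315, 2)) = Rational(273313, 2)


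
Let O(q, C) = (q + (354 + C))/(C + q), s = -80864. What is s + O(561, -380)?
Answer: -14635849/181 ≈ -80861.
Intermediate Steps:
O(q, C) = (354 + C + q)/(C + q)
s + O(561, -380) = -80864 + (354 - 380 + 561)/(-380 + 561) = -80864 + 535/181 = -14635849/181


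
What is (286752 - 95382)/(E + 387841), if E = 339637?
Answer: 95685/363739 ≈ 0.26306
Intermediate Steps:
(286752 - 95382)/(E + 387841) = (286752 - 95382)/(339637 + 387841) = 191370/727478 = 191370*(1/727478) = 95685/363739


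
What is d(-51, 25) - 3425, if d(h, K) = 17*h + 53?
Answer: -4239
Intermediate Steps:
d(h, K) = 53 + 17*h
d(-51, 25) - 3425 = (53 + 17*(-51)) - 3425 = (53 - 867) - 3425 = -814 - 3425 = -4239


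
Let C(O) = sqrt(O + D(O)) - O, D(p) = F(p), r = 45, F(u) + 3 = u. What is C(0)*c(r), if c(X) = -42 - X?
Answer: -87*I*sqrt(3) ≈ -150.69*I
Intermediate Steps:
F(u) = -3 + u
D(p) = -3 + p
C(O) = sqrt(-3 + 2*O) - O (C(O) = sqrt(O + (-3 + O)) - O = sqrt(-3 + 2*O) - O)
C(0)*c(r) = (sqrt(-3 + 2*0) - 1*0)*(-42 - 1*45) = (sqrt(-3 + 0) + 0)*(-42 - 45) = (sqrt(-3) + 0)*(-87) = (I*sqrt(3) + 0)*(-87) = (I*sqrt(3))*(-87) = -87*I*sqrt(3)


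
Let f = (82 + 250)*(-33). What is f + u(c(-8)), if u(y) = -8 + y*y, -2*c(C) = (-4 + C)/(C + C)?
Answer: -701687/64 ≈ -10964.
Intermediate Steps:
c(C) = -(-4 + C)/(4*C) (c(C) = -(-4 + C)/(2*(C + C)) = -(-4 + C)/(2*(2*C)) = -(-4 + C)*1/(2*C)/2 = -(-4 + C)/(4*C))
f = -10956 (f = 332*(-33) = -10956)
u(y) = -8 + y**2
f + u(c(-8)) = -10956 + (-8 + ((1/4)*(4 - 1*(-8))/(-8))**2) = -10956 + (-8 + ((1/4)*(-1/8)*(4 + 8))**2) = -10956 + (-8 + ((1/4)*(-1/8)*12)**2) = -10956 + (-8 + (-3/8)**2) = -10956 + (-8 + 9/64) = -10956 - 503/64 = -701687/64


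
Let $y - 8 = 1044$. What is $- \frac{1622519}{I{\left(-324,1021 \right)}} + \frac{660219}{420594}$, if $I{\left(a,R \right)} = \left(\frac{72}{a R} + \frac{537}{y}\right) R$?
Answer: $- \frac{2152637577194219}{691511073022} \approx -3112.9$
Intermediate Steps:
$y = 1052$ ($y = 8 + 1044 = 1052$)
$I{\left(a,R \right)} = R \left(\frac{537}{1052} + \frac{72}{R a}\right)$ ($I{\left(a,R \right)} = \left(\frac{72}{a R} + \frac{537}{1052}\right) R = \left(\frac{72}{R a} + 537 \cdot \frac{1}{1052}\right) R = \left(72 \frac{1}{R a} + \frac{537}{1052}\right) R = \left(\frac{72}{R a} + \frac{537}{1052}\right) R = \left(\frac{537}{1052} + \frac{72}{R a}\right) R = R \left(\frac{537}{1052} + \frac{72}{R a}\right)$)
$- \frac{1622519}{I{\left(-324,1021 \right)}} + \frac{660219}{420594} = - \frac{1622519}{\frac{72}{-324} + \frac{537}{1052} \cdot 1021} + \frac{660219}{420594} = - \frac{1622519}{72 \left(- \frac{1}{324}\right) + \frac{548277}{1052}} + 660219 \cdot \frac{1}{420594} = - \frac{1622519}{- \frac{2}{9} + \frac{548277}{1052}} + \frac{220073}{140198} = - \frac{1622519}{\frac{4932389}{9468}} + \frac{220073}{140198} = \left(-1622519\right) \frac{9468}{4932389} + \frac{220073}{140198} = - \frac{15362009892}{4932389} + \frac{220073}{140198} = - \frac{2152637577194219}{691511073022}$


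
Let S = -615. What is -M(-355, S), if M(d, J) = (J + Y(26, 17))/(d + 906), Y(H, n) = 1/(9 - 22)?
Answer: 7996/7163 ≈ 1.1163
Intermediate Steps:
Y(H, n) = -1/13 (Y(H, n) = 1/(-13) = -1/13)
M(d, J) = (-1/13 + J)/(906 + d) (M(d, J) = (J - 1/13)/(d + 906) = (-1/13 + J)/(906 + d))
-M(-355, S) = -(-1/13 - 615)/(906 - 355) = -(-7996)/(551*13) = -1*(-7996/7163) = 7996/7163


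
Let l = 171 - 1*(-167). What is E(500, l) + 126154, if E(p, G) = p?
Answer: 126654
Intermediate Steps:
l = 338 (l = 171 + 167 = 338)
E(500, l) + 126154 = 500 + 126154 = 126654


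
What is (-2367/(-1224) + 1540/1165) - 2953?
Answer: -93471497/31688 ≈ -2949.7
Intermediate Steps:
(-2367/(-1224) + 1540/1165) - 2953 = (-2367*(-1/1224) + 1540*(1/1165)) - 2953 = (263/136 + 308/233) - 2953 = 103167/31688 - 2953 = -93471497/31688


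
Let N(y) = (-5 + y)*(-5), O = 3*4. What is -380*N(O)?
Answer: 13300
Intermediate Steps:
O = 12
N(y) = 25 - 5*y
-380*N(O) = -380*(25 - 5*12) = -380*(25 - 60) = -380*(-35) = 13300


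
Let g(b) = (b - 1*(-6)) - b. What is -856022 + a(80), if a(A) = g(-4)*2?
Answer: -856010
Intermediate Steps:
g(b) = 6 (g(b) = (b + 6) - b = (6 + b) - b = 6)
a(A) = 12 (a(A) = 6*2 = 12)
-856022 + a(80) = -856022 + 12 = -856010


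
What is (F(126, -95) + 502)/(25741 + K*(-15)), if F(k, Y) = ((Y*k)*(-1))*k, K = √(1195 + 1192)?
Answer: 19418006501/331031003 + 11315415*√2387/331031003 ≈ 60.329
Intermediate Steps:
K = √2387 ≈ 48.857
F(k, Y) = -Y*k² (F(k, Y) = (-Y*k)*k = -Y*k²)
(F(126, -95) + 502)/(25741 + K*(-15)) = (-1*(-95)*126² + 502)/(25741 + √2387*(-15)) = (-1*(-95)*15876 + 502)/(25741 - 15*√2387) = (1508220 + 502)/(25741 - 15*√2387) = 1508722/(25741 - 15*√2387)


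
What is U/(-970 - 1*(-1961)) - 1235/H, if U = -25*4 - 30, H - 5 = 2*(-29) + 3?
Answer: 243477/9910 ≈ 24.569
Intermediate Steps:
H = -50 (H = 5 + (2*(-29) + 3) = 5 + (-58 + 3) = 5 - 55 = -50)
U = -130 (U = -100 - 30 = -130)
U/(-970 - 1*(-1961)) - 1235/H = -130/(-970 - 1*(-1961)) - 1235/(-50) = -130/(-970 + 1961) - 1235*(-1/50) = -130/991 + 247/10 = 243477/9910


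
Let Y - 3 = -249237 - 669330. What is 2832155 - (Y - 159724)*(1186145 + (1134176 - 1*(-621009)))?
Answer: 3171603675195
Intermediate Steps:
Y = -918564 (Y = 3 + (-249237 - 669330) = 3 - 918567 = -918564)
2832155 - (Y - 159724)*(1186145 + (1134176 - 1*(-621009))) = 2832155 - (-918564 - 159724)*(1186145 + (1134176 - 1*(-621009))) = 2832155 - (-1078288)*(1186145 + (1134176 + 621009)) = 2832155 - (-1078288)*(1186145 + 1755185) = 2832155 - (-1078288)*2941330 = 2832155 - 1*(-3171600843040) = 2832155 + 3171600843040 = 3171603675195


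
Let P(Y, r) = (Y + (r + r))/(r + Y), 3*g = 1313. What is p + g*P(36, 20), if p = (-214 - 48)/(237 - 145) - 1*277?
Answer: 151724/483 ≈ 314.13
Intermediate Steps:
g = 1313/3 (g = (1/3)*1313 = 1313/3 ≈ 437.67)
P(Y, r) = (Y + 2*r)/(Y + r)
p = -12873/46 (p = -262/92 - 277 = -262*1/92 - 277 = -131/46 - 277 = -12873/46 ≈ -279.85)
p + g*P(36, 20) = -12873/46 + 1313*((36 + 2*20)/(36 + 20))/3 = -12873/46 + 1313*((36 + 40)/56)/3 = -12873/46 + 1313*((1/56)*76)/3 = -12873/46 + (1313/3)*(19/14) = -12873/46 + 24947/42 = 151724/483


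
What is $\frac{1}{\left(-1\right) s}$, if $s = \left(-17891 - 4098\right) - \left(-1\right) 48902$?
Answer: $- \frac{1}{26913} \approx -3.7157 \cdot 10^{-5}$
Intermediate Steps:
$s = 26913$ ($s = \left(-17891 - 4098\right) - -48902 = -21989 + 48902 = 26913$)
$\frac{1}{\left(-1\right) s} = \frac{1}{\left(-1\right) 26913} = \frac{1}{-26913} = - \frac{1}{26913}$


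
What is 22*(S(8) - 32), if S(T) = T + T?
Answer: -352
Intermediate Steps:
S(T) = 2*T
22*(S(8) - 32) = 22*(2*8 - 32) = 22*(16 - 32) = 22*(-16) = -352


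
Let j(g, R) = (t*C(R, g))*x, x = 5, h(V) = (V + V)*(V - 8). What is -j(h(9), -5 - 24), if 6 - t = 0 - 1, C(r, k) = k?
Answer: -630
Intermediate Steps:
t = 7 (t = 6 - (0 - 1) = 6 - 1*(-1) = 6 + 1 = 7)
h(V) = 2*V*(-8 + V) (h(V) = (2*V)*(-8 + V) = 2*V*(-8 + V))
j(g, R) = 35*g (j(g, R) = (7*g)*5 = 35*g)
-j(h(9), -5 - 24) = -35*2*9*(-8 + 9) = -35*2*9*1 = -35*18 = -1*630 = -630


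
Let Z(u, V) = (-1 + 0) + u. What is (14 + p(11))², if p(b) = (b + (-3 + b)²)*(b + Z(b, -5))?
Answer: 2524921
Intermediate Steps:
Z(u, V) = -1 + u
p(b) = (-1 + 2*b)*(b + (-3 + b)²) (p(b) = (b + (-3 + b)²)*(b + (-1 + b)) = (b + (-3 + b)²)*(-1 + 2*b) = (-1 + 2*b)*(b + (-3 + b)²))
(14 + p(11))² = (14 + (-9 - 11*11² + 2*11³ + 23*11))² = (14 + (-9 - 11*121 + 2*1331 + 253))² = (14 + (-9 - 1331 + 2662 + 253))² = (14 + 1575)² = 1589² = 2524921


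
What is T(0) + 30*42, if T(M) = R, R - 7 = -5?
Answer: 1262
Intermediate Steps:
R = 2 (R = 7 - 5 = 2)
T(M) = 2
T(0) + 30*42 = 2 + 30*42 = 2 + 1260 = 1262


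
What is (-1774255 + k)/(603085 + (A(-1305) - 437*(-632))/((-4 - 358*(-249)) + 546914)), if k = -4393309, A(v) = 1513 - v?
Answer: -1961445708664/191796849711 ≈ -10.227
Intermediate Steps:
(-1774255 + k)/(603085 + (A(-1305) - 437*(-632))/((-4 - 358*(-249)) + 546914)) = (-1774255 - 4393309)/(603085 + ((1513 - 1*(-1305)) - 437*(-632))/((-4 - 358*(-249)) + 546914)) = -6167564/(603085 + ((1513 + 1305) + 276184)/((-4 + 89142) + 546914)) = -6167564/(603085 + (2818 + 276184)/(89138 + 546914)) = -6167564/(603085 + 279002/636052) = -6167564/(603085 + 279002*(1/636052)) = -6167564/(603085 + 139501/318026) = -6167564/191796849711/318026 = -6167564*318026/191796849711 = -1961445708664/191796849711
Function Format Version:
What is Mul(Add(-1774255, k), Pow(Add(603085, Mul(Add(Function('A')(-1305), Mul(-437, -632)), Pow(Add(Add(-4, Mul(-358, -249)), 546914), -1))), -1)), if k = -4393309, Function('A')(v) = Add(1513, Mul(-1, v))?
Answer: Rational(-1961445708664, 191796849711) ≈ -10.227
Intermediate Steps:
Mul(Add(-1774255, k), Pow(Add(603085, Mul(Add(Function('A')(-1305), Mul(-437, -632)), Pow(Add(Add(-4, Mul(-358, -249)), 546914), -1))), -1)) = Mul(Add(-1774255, -4393309), Pow(Add(603085, Mul(Add(Add(1513, Mul(-1, -1305)), Mul(-437, -632)), Pow(Add(Add(-4, Mul(-358, -249)), 546914), -1))), -1)) = Mul(-6167564, Pow(Add(603085, Mul(Add(Add(1513, 1305), 276184), Pow(Add(Add(-4, 89142), 546914), -1))), -1)) = Mul(-6167564, Pow(Add(603085, Mul(Add(2818, 276184), Pow(Add(89138, 546914), -1))), -1)) = Mul(-6167564, Pow(Add(603085, Mul(279002, Pow(636052, -1))), -1)) = Mul(-6167564, Pow(Add(603085, Mul(279002, Rational(1, 636052))), -1)) = Mul(-6167564, Pow(Add(603085, Rational(139501, 318026)), -1)) = Mul(-6167564, Pow(Rational(191796849711, 318026), -1)) = Mul(-6167564, Rational(318026, 191796849711)) = Rational(-1961445708664, 191796849711)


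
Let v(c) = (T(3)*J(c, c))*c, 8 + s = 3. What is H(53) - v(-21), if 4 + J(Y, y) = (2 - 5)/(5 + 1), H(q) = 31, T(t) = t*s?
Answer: 2897/2 ≈ 1448.5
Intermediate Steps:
s = -5 (s = -8 + 3 = -5)
T(t) = -5*t (T(t) = t*(-5) = -5*t)
J(Y, y) = -9/2 (J(Y, y) = -4 + (2 - 5)/(5 + 1) = -4 - 3/6 = -4 - 3*1/6 = -4 - 1/2 = -9/2)
v(c) = 135*c/2 (v(c) = (-5*3*(-9/2))*c = (-15*(-9/2))*c = 135*c/2)
H(53) - v(-21) = 31 - 135*(-21)/2 = 31 - 1*(-2835/2) = 31 + 2835/2 = 2897/2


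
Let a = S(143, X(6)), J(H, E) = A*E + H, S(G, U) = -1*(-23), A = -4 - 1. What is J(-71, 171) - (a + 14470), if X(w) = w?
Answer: -15419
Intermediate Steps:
A = -5
S(G, U) = 23
J(H, E) = H - 5*E (J(H, E) = -5*E + H = H - 5*E)
a = 23
J(-71, 171) - (a + 14470) = (-71 - 5*171) - (23 + 14470) = (-71 - 855) - 1*14493 = -926 - 14493 = -15419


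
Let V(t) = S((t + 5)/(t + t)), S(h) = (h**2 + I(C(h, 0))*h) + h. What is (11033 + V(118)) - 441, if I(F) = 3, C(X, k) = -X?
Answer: 590063273/55696 ≈ 10594.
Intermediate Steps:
S(h) = h**2 + 4*h (S(h) = (h**2 + 3*h) + h = h**2 + 4*h)
V(t) = (4 + (5 + t)/(2*t))*(5 + t)/(2*t) (V(t) = ((t + 5)/(t + t))*(4 + (t + 5)/(t + t)) = ((5 + t)/((2*t)))*(4 + (5 + t)/((2*t))) = ((5 + t)*(1/(2*t)))*(4 + (5 + t)*(1/(2*t))) = ((5 + t)/(2*t))*(4 + (5 + t)/(2*t)) = (4 + (5 + t)/(2*t))*(5 + t)/(2*t))
(11033 + V(118)) - 441 = (11033 + (1/4)*(5 + 118)*(5 + 9*118)/118**2) - 441 = (11033 + (1/4)*(1/13924)*123*(5 + 1062)) - 441 = (11033 + (1/4)*(1/13924)*123*1067) - 441 = (11033 + 131241/55696) - 441 = 614625209/55696 - 441 = 590063273/55696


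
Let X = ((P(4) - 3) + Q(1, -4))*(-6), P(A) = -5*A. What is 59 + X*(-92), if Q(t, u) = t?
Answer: -12085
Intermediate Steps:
X = 132 (X = ((-5*4 - 3) + 1)*(-6) = ((-20 - 3) + 1)*(-6) = (-23 + 1)*(-6) = -22*(-6) = 132)
59 + X*(-92) = 59 + 132*(-92) = 59 - 12144 = -12085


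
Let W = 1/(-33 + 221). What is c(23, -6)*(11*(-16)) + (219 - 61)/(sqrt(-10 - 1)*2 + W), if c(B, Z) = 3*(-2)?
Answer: 8*(-3845*I + 49632*sqrt(11))/(-I + 376*sqrt(11)) ≈ 1056.0 - 23.819*I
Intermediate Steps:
W = 1/188 ≈ 0.0053191
c(B, Z) = -6
c(23, -6)*(11*(-16)) + (219 - 61)/(sqrt(-10 - 1)*2 + W) = -66*(-16) + (219 - 61)/(sqrt(-10 - 1)*2 + 1/188) = -6*(-176) + 158/(sqrt(-11)*2 + 1/188) = 1056 + 158/((I*sqrt(11))*2 + 1/188) = 1056 + 158/(2*I*sqrt(11) + 1/188) = 1056 + 158/(1/188 + 2*I*sqrt(11))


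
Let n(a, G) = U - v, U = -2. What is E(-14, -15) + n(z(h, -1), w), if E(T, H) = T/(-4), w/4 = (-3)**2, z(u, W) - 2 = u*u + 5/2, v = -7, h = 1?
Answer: 17/2 ≈ 8.5000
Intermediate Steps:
z(u, W) = 9/2 + u**2 (z(u, W) = 2 + (u*u + 5/2) = 2 + (u**2 + 5*(1/2)) = 2 + (u**2 + 5/2) = 2 + (5/2 + u**2) = 9/2 + u**2)
w = 36 (w = 4*(-3)**2 = 4*9 = 36)
E(T, H) = -T/4 (E(T, H) = T*(-1/4) = -T/4)
n(a, G) = 5 (n(a, G) = -2 - 1*(-7) = -2 + 7 = 5)
E(-14, -15) + n(z(h, -1), w) = -1/4*(-14) + 5 = 7/2 + 5 = 17/2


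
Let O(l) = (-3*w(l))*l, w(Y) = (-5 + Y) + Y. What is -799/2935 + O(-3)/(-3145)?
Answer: -444458/1846115 ≈ -0.24075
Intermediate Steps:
w(Y) = -5 + 2*Y
O(l) = l*(15 - 6*l) (O(l) = (-3*(-5 + 2*l))*l = (15 - 6*l)*l = l*(15 - 6*l))
-799/2935 + O(-3)/(-3145) = -799/2935 + (3*(-3)*(5 - 2*(-3)))/(-3145) = -799*1/2935 + (3*(-3)*(5 + 6))*(-1/3145) = -799/2935 + (3*(-3)*11)*(-1/3145) = -799/2935 - 99*(-1/3145) = -799/2935 + 99/3145 = -444458/1846115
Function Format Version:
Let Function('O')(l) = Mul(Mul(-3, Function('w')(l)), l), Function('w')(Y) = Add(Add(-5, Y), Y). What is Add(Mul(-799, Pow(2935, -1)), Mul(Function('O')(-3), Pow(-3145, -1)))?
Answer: Rational(-444458, 1846115) ≈ -0.24075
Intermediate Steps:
Function('w')(Y) = Add(-5, Mul(2, Y))
Function('O')(l) = Mul(l, Add(15, Mul(-6, l))) (Function('O')(l) = Mul(Mul(-3, Add(-5, Mul(2, l))), l) = Mul(Add(15, Mul(-6, l)), l) = Mul(l, Add(15, Mul(-6, l))))
Add(Mul(-799, Pow(2935, -1)), Mul(Function('O')(-3), Pow(-3145, -1))) = Add(Mul(-799, Pow(2935, -1)), Mul(Mul(3, -3, Add(5, Mul(-2, -3))), Pow(-3145, -1))) = Add(Mul(-799, Rational(1, 2935)), Mul(Mul(3, -3, Add(5, 6)), Rational(-1, 3145))) = Add(Rational(-799, 2935), Mul(Mul(3, -3, 11), Rational(-1, 3145))) = Add(Rational(-799, 2935), Mul(-99, Rational(-1, 3145))) = Add(Rational(-799, 2935), Rational(99, 3145)) = Rational(-444458, 1846115)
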